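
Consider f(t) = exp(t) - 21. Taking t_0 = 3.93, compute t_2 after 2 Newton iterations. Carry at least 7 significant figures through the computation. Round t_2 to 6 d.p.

3.084822

f'(t) = exp(t)
t_0 = 3.930000: f = 29.906978, f' = 50.906978 → t_1 = 3.930000 - (29.906978)/(50.906978) = 3.342517
t_1 = 3.342517: f = 7.290247, f' = 28.290247 → t_2 = 3.342517 - (7.290247)/(28.290247) = 3.084822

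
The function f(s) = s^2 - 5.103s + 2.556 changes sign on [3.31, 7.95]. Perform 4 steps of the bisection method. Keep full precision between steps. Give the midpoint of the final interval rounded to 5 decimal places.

4.61500

f(3.310000) = -3.378830, f(7.950000) = 25.189650 (opposite signs)
step 1: m = 5.630000, f(m) = 5.523010 > 0 → root in [3.310000, 5.630000]
step 2: m = 4.470000, f(m) = -0.273510 < 0 → root in [4.470000, 5.630000]
step 3: m = 5.050000, f(m) = 2.288350 > 0 → root in [4.470000, 5.050000]
step 4: m = 4.760000, f(m) = 0.923320 > 0 → root in [4.470000, 4.760000]
Midpoint of [4.470000, 4.760000] = 4.615000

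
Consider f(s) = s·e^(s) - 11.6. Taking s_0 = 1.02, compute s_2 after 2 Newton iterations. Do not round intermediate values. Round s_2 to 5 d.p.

Newton update: s ← s − f(s)/f'(s).
f'(s) = (s + 1)·e^(s)
s_0 = 1.020000: f = -8.771341, f' = 5.601853 → s_1 = 1.020000 - (-8.771341)/(5.601853) = 2.585793
s_1 = 2.585793: f = 22.723315, f' = 47.597122 → s_2 = 2.585793 - (22.723315)/(47.597122) = 2.108383

2.10838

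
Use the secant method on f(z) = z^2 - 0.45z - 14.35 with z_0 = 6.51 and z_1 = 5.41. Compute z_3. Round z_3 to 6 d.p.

4.065021

f(z_0) = 25.100600, f(z_1) = 12.483600
z_2 = 5.410000 - (12.483600)·(5.410000 - 6.510000)/(12.483600 - (25.100600)) = 4.321630; f(z_2) = 2.381755
z_3 = 4.321630 - (2.381755)·(4.321630 - 5.410000)/(2.381755 - (12.483600)) = 4.065021; f(z_3) = 0.345135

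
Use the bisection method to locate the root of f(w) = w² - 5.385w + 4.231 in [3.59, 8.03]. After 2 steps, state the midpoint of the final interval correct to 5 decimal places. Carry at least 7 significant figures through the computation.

4.14500

f(3.590000) = -2.213050, f(8.030000) = 25.470350 (opposite signs)
step 1: m = 5.810000, f(m) = 6.700250 > 0 → root in [3.590000, 5.810000]
step 2: m = 4.700000, f(m) = 1.011500 > 0 → root in [3.590000, 4.700000]
Midpoint of [3.590000, 4.700000] = 4.145000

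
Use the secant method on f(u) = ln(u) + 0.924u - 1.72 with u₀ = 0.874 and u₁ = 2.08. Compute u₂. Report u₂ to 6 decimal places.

1.511332

f(u_0) = -1.047099, f(u_1) = 0.934288
u_2 = 2.080000 - (0.934288)·(2.080000 - 0.874000)/(0.934288 - (-1.047099)) = 1.511332; f(u_2) = 0.089462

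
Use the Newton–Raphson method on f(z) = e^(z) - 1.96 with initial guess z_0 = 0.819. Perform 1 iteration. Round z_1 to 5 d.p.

f'(z) = e^(z)
z_0 = 0.819000: f = 0.308230, f' = 2.268230 → z_1 = 0.819000 - (0.308230)/(2.268230) = 0.683110

0.68311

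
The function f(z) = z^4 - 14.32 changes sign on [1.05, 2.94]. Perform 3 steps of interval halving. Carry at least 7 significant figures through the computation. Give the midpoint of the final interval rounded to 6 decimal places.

f(1.050000) = -13.104494, f(2.940000) = 60.391821 (opposite signs)
step 1: m = 1.995000, f(m) = 1.520599 > 0 → root in [1.050000, 1.995000]
step 2: m = 1.522500, f(m) = -8.946847 < 0 → root in [1.522500, 1.995000]
step 3: m = 1.758750, f(m) = -4.752104 < 0 → root in [1.758750, 1.995000]
Midpoint of [1.758750, 1.995000] = 1.876875

1.876875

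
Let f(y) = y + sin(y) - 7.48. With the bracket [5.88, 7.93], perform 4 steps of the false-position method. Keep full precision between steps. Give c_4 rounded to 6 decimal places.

6.900929

f(5.880000) = -1.992350, f(7.930000) = 1.447112
step 1: c = 7.067487, f(c) = 0.293819 > 0 → new bracket [5.880000, 7.067487]
step 2: c = 6.914871, f(c) = 0.025378 > 0 → new bracket [5.880000, 6.914871]
step 3: c = 6.901855, f(c) = 0.001808 > 0 → new bracket [5.880000, 6.901855]
step 4: c = 6.900929, f(c) = 0.000127 > 0 → new bracket [5.880000, 6.900929]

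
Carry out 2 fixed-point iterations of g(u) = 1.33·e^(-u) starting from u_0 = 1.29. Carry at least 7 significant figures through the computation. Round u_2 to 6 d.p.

u_1 = g(1.290000) = 0.366110
u_2 = g(0.366110) = 0.922257

0.922257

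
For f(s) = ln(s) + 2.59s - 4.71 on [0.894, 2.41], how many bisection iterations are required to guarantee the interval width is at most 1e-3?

Initial width b − a = 2.41 − 0.894 = 1.516000.
After n steps the width is (b−a)/2^n; need (b−a)/2^n ≤ 1e-3.
So n ≥ log₂(1.516000/1e-3) = log₂(1516.0000) ≈ 10.5661.
Hence n = 11.

11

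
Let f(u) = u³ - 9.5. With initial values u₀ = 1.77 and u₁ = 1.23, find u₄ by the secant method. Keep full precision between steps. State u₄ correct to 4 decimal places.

Secant update: u_(k+1) = u_k − f(u_k)·(u_k − u_(k-1))/(f(u_k) − f(u_(k-1))).
f(u_0) = -3.954767, f(u_1) = -7.639133
u_2 = 1.230000 - (-7.639133)·(1.230000 - 1.770000)/(-7.639133 - (-3.954767)) = 2.349631; f(u_2) = 3.471769
u_3 = 2.349631 - (3.471769)·(2.349631 - 1.230000)/(3.471769 - (-7.639133)) = 1.999786; f(u_3) = -1.502572
u_4 = 1.999786 - (-1.502572)·(1.999786 - 2.349631)/(-1.502572 - (3.471769)) = 2.105462; f(u_4) = -0.166554

2.1055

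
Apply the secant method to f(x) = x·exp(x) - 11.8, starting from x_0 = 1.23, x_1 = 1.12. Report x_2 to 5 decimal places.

f(x_0) = -7.591888, f(x_1) = -8.367363
x_2 = 1.120000 - (-8.367363)·(1.120000 - 1.230000)/(-8.367363 - (-7.591888)) = 2.306897; f(x_2) = 11.368668

2.30690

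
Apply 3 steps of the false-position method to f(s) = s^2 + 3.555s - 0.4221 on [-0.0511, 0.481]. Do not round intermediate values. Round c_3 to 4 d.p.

0.1149

f(-0.051100) = -0.601149, f(0.481000) = 1.519216
step 1: c = 0.099757, f(c) = -0.057513 < 0 → new bracket [0.099757, 0.481000]
step 2: c = 0.113663, f(c) = -0.005108 < 0 → new bracket [0.113663, 0.481000]
step 3: c = 0.114894, f(c) = -0.000451 < 0 → new bracket [0.114894, 0.481000]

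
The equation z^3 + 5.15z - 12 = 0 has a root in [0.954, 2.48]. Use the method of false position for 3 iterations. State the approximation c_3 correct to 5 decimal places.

f(0.954000) = -6.218649, f(2.480000) = 16.024992
step 1: c = 1.380623, f(c) = -2.258154 < 0 → new bracket [1.380623, 2.480000]
step 2: c = 1.516408, f(c) = -0.703534 < 0 → new bracket [1.516408, 2.480000]
step 3: c = 1.556932, f(c) = -0.207734 < 0 → new bracket [1.556932, 2.480000]

1.55693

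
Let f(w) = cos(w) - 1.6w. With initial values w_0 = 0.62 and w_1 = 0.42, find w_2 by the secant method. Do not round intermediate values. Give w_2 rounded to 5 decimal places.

f(w_0) = -0.178122, f(w_1) = 0.241089
w_2 = 0.420000 - (0.241089)·(0.420000 - 0.620000)/(0.241089 - (-0.178122)) = 0.535020; f(w_2) = 0.004225

0.53502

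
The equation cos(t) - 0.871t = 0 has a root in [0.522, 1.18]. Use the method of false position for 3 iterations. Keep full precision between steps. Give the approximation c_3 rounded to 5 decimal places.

0.79984

f(0.522000) = 0.412162, f(1.180000) = -0.646855
step 1: c = 0.778089, f(c) = 0.034541 > 0 → new bracket [0.778089, 1.180000]
step 2: c = 0.798462, f(c) = 0.002348 > 0 → new bracket [0.798462, 1.180000]
step 3: c = 0.799842, f(c) = 0.000157 > 0 → new bracket [0.799842, 1.180000]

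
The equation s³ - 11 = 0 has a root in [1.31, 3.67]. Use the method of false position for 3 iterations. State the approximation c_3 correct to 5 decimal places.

False-position update: c = (a·f(b) − b·f(a))/(f(b) − f(a)); replace the endpoint whose sign matches f(c).
f(1.310000) = -8.751909, f(3.670000) = 38.430863
step 1: c = 1.747755, f(c) = -5.661222 < 0 → new bracket [1.747755, 3.670000]
step 2: c = 1.994563, f(c) = -3.065071 < 0 → new bracket [1.994563, 3.670000]
step 3: c = 2.118318, f(c) = -1.494536 < 0 → new bracket [2.118318, 3.670000]

2.11832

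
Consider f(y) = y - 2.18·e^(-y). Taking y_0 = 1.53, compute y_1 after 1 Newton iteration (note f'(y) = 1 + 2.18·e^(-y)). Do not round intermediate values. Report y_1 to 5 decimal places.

0.81131

y_0 = 1.530000: f = 1.057952, f' = 1.472048 → y_1 = 1.530000 - (1.057952)/(1.472048) = 0.811306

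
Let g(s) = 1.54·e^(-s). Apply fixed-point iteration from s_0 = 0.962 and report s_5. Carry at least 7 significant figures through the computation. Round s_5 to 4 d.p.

s_1 = g(0.962000) = 0.588477
s_2 = g(0.588477) = 0.854965
s_3 = g(0.854965) = 0.654959
s_4 = g(0.654959) = 0.799974
s_5 = g(0.799974) = 0.691985

0.6920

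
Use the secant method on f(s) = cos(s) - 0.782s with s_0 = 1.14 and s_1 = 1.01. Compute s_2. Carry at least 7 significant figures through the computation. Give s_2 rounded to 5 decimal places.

0.85469

f(s_0) = -0.473885, f(s_1) = -0.257959
s_2 = 1.010000 - (-0.257959)·(1.010000 - 1.140000)/(-0.257959 - (-0.473885)) = 0.854694; f(s_2) = -0.011921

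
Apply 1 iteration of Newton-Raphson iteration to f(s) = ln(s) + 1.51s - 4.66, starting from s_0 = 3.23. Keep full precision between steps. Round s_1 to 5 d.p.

2.46621

Newton update: s ← s − f(s)/f'(s).
f'(s) = 1/s + 1.51
s_0 = 3.230000: f = 1.389782, f' = 1.819598 → s_1 = 3.230000 - (1.389782)/(1.819598) = 2.466215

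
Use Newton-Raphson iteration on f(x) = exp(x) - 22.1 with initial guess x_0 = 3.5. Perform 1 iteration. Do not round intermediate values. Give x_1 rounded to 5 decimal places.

3.16736

f'(x) = exp(x)
x_0 = 3.500000: f = 11.015452, f' = 33.115452 → x_1 = 3.500000 - (11.015452)/(33.115452) = 3.167362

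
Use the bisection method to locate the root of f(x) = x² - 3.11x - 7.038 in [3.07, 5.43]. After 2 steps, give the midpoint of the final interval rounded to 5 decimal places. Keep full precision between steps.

4.54500

f(3.070000) = -7.160800, f(5.430000) = 5.559600 (opposite signs)
step 1: m = 4.250000, f(m) = -2.193000 < 0 → root in [4.250000, 5.430000]
step 2: m = 4.840000, f(m) = 1.335200 > 0 → root in [4.250000, 4.840000]
Midpoint of [4.250000, 4.840000] = 4.545000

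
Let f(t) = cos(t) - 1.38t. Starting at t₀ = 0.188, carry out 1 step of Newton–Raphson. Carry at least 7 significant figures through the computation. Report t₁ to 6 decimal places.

0.649384

f'(t) = -sin(t) - 1.38
t_0 = 0.188000: f = 0.722940, f' = -1.566895 → t_1 = 0.188000 - (0.722940)/(-1.566895) = 0.649384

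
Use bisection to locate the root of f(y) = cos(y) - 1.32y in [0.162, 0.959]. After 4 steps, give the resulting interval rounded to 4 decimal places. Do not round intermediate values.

[0.6103, 0.6601]

f(0.162000) = 0.773067, f(0.959000) = -0.691541 (opposite signs)
step 1: m = 0.560500, f(m) = 0.107129 > 0 → root in [0.560500, 0.959000]
step 2: m = 0.759750, f(m) = -0.277862 < 0 → root in [0.560500, 0.759750]
step 3: m = 0.660125, f(m) = -0.081449 < 0 → root in [0.560500, 0.660125]
step 4: m = 0.610313, f(m) = 0.013856 > 0 → root in [0.610313, 0.660125]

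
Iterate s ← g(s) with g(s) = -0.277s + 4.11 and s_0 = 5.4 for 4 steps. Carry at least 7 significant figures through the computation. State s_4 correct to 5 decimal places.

s_1 = g(5.400000) = 2.614200
s_2 = g(2.614200) = 3.385867
s_3 = g(3.385867) = 3.172115
s_4 = g(3.172115) = 3.231324

3.23132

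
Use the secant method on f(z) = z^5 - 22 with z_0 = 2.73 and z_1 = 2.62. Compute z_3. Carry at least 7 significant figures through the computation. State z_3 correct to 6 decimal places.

2.038142

f(z_0) = 129.639811, f(z_1) = 101.454367
z_2 = 2.620000 - (101.454367)·(2.620000 - 2.730000)/(101.454367 - (129.639811)) = 2.224052; f(z_2) = 32.415715
z_3 = 2.224052 - (32.415715)·(2.224052 - 2.620000)/(32.415715 - (101.454367)) = 2.038142; f(z_3) = 13.169989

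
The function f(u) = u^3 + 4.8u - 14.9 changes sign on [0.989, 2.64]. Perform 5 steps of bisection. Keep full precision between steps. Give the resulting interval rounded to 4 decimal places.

f(0.989000) = -9.185438, f(2.640000) = 16.171744 (opposite signs)
step 1: m = 1.814500, f(m) = -0.216322 < 0 → root in [1.814500, 2.640000]
step 2: m = 2.227250, f(m) = 6.839391 > 0 → root in [1.814500, 2.227250]
step 3: m = 2.020875, f(m) = 3.053324 > 0 → root in [1.814500, 2.020875]
step 4: m = 1.917687, f(m) = 1.357244 > 0 → root in [1.814500, 1.917687]
step 5: m = 1.866094, f(m) = 0.555559 > 0 → root in [1.814500, 1.866094]

[1.8145, 1.8661]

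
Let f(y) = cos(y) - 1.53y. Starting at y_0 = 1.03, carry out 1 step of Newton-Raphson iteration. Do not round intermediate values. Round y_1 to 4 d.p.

f'(y) = -sin(y) - 1.53
y_0 = 1.030000: f = -1.061081, f' = -2.387299 → y_1 = 1.030000 - (-1.061081)/(-2.387299) = 0.585531

0.5855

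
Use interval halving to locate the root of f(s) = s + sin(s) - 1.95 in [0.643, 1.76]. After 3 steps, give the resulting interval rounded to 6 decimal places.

[1.061875, 1.201500]

f(0.643000) = -0.707401, f(1.760000) = 0.792154 (opposite signs)
step 1: m = 1.201500, f(m) = 0.184082 > 0 → root in [0.643000, 1.201500]
step 2: m = 0.922250, f(m) = -0.230787 < 0 → root in [0.922250, 1.201500]
step 3: m = 1.061875, f(m) = -0.014854 < 0 → root in [1.061875, 1.201500]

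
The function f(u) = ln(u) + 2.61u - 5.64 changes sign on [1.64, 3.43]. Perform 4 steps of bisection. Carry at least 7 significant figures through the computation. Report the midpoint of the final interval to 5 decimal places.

f(1.640000) = -0.864904, f(3.430000) = 4.544860 (opposite signs)
step 1: m = 2.535000, f(m) = 1.906544 > 0 → root in [1.640000, 2.535000]
step 2: m = 2.087500, f(m) = 0.544342 > 0 → root in [1.640000, 2.087500]
step 3: m = 1.863750, f(m) = -0.153022 < 0 → root in [1.863750, 2.087500]
step 4: m = 1.975625, f(m) = 0.197266 > 0 → root in [1.863750, 1.975625]
Midpoint of [1.863750, 1.975625] = 1.919687

1.91969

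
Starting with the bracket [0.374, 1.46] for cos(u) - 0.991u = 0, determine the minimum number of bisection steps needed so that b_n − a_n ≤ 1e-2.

7

Initial width b − a = 1.46 − 0.374 = 1.086000.
After n steps the width is (b−a)/2^n; need (b−a)/2^n ≤ 1e-2.
So n ≥ log₂(1.086000/1e-2) = log₂(108.6000) ≈ 6.7629.
Hence n = 7.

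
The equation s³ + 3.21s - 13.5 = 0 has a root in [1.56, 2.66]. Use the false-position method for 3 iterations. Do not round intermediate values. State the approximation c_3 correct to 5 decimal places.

1.93185

False-position update: c = (a·f(b) − b·f(a))/(f(b) − f(a)); replace the endpoint whose sign matches f(c).
f(1.560000) = -4.695984, f(2.660000) = 13.859696
step 1: c = 1.838383, f(c) = -1.385698 < 0 → new bracket [1.838383, 2.660000]
step 2: c = 1.913062, f(c) = -0.357635 < 0 → new bracket [1.913062, 2.660000]
step 3: c = 1.931851, f(c) = -0.088996 < 0 → new bracket [1.931851, 2.660000]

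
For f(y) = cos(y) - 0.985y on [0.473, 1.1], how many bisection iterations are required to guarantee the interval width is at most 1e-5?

Initial width b − a = 1.1 − 0.473 = 0.627000.
After n steps the width is (b−a)/2^n; need (b−a)/2^n ≤ 1e-5.
So n ≥ log₂(0.627000/1e-5) = log₂(62700.0000) ≈ 15.9362.
Hence n = 16.

16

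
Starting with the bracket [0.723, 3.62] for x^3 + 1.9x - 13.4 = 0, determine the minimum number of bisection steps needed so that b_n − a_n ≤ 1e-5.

19

Initial width b − a = 3.62 − 0.723 = 2.897000.
After n steps the width is (b−a)/2^n; need (b−a)/2^n ≤ 1e-5.
So n ≥ log₂(2.897000/1e-5) = log₂(289700.0000) ≈ 18.1442.
Hence n = 19.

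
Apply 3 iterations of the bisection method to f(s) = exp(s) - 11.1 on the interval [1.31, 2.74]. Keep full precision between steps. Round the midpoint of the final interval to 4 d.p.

2.4719

f(1.310000) = -7.393826, f(2.740000) = 4.386985 (opposite signs)
step 1: m = 2.025000, f(m) = -3.523889 < 0 → root in [2.025000, 2.740000]
step 2: m = 2.382500, f(m) = -0.268051 < 0 → root in [2.382500, 2.740000]
step 3: m = 2.561250, f(m) = 1.851997 > 0 → root in [2.382500, 2.561250]
Midpoint of [2.382500, 2.561250] = 2.471875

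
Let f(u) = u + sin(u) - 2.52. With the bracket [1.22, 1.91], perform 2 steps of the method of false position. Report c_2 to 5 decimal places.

1.52856

f(1.220000) = -0.360901, f(1.910000) = 0.333020
step 1: c = 1.578862, f(c) = 0.058829 > 0 → new bracket [1.220000, 1.578862]
step 2: c = 1.528564, f(c) = 0.007672 > 0 → new bracket [1.220000, 1.528564]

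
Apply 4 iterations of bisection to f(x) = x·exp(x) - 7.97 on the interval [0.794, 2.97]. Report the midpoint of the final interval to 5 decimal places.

f(0.794000) = -6.213491, f(2.970000) = 49.921001 (opposite signs)
step 1: m = 1.882000, f(m) = 4.388388 > 0 → root in [0.794000, 1.882000]
step 2: m = 1.338000, f(m) = -2.870329 < 0 → root in [1.338000, 1.882000]
step 3: m = 1.610000, f(m) = 0.084526 > 0 → root in [1.338000, 1.610000]
step 4: m = 1.474000, f(m) = -1.533533 < 0 → root in [1.474000, 1.610000]
Midpoint of [1.474000, 1.610000] = 1.542000

1.54200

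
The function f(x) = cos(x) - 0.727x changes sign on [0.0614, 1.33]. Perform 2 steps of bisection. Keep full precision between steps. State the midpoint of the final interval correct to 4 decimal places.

f(0.061400) = 0.953478, f(1.330000) = -0.728434 (opposite signs)
step 1: m = 0.695700, f(m) = 0.261831 > 0 → root in [0.695700, 1.330000]
step 2: m = 1.012850, f(m) = -0.206897 < 0 → root in [0.695700, 1.012850]
Midpoint of [0.695700, 1.012850] = 0.854275

0.8543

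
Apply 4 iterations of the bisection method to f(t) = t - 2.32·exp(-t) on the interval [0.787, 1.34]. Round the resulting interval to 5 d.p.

f(0.787000) = -0.269083, f(1.340000) = 0.732518 (opposite signs)
step 1: m = 1.063500, f(m) = 0.262531 > 0 → root in [0.787000, 1.063500]
step 2: m = 0.925250, f(m) = 0.005527 > 0 → root in [0.787000, 0.925250]
step 3: m = 0.856125, f(m) = -0.129423 < 0 → root in [0.856125, 0.925250]
step 4: m = 0.890688, f(m) = -0.061379 < 0 → root in [0.890688, 0.925250]

[0.89069, 0.92525]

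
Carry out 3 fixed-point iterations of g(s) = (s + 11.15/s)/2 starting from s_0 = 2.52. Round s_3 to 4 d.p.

3.3392

s_1 = g(2.520000) = 3.472302
s_2 = g(3.472302) = 3.341714
s_3 = g(3.341714) = 3.339163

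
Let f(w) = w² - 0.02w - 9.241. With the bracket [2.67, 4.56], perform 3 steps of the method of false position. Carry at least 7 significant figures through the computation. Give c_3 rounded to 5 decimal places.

f(2.670000) = -2.165500, f(4.560000) = 11.461400
step 1: c = 2.970347, f(c) = -0.477447 < 0 → new bracket [2.970347, 4.560000]
step 2: c = 3.033919, f(c) = -0.097016 < 0 → new bracket [3.033919, 4.560000]
step 3: c = 3.046728, f(c) = -0.019384 < 0 → new bracket [3.046728, 4.560000]

3.04673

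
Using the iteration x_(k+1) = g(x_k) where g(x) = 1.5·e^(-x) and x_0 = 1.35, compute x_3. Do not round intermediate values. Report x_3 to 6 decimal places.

x_1 = g(1.350000) = 0.388860
x_2 = g(0.388860) = 1.016743
x_3 = g(1.016743) = 0.542657

0.542657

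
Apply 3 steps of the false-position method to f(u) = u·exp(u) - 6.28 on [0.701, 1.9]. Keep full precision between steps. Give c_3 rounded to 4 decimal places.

f(0.701000) = -4.866947, f(1.900000) = 6.423199
step 1: c = 1.217864, f(c) = -2.163668 < 0 → new bracket [1.217864, 1.900000]
step 2: c = 1.389745, f(c) = -0.701809 < 0 → new bracket [1.389745, 1.900000]
step 3: c = 1.440004, f(c) = -0.202153 < 0 → new bracket [1.440004, 1.900000]

1.4400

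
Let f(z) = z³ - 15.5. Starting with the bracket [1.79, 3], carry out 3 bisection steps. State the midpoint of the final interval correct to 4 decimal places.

f(1.790000) = -9.764661, f(3.000000) = 11.500000 (opposite signs)
step 1: m = 2.395000, f(m) = -1.762220 < 0 → root in [2.395000, 3.000000]
step 2: m = 2.697500, f(m) = 4.128376 > 0 → root in [2.395000, 2.697500]
step 3: m = 2.546250, f(m) = 1.008329 > 0 → root in [2.395000, 2.546250]
Midpoint of [2.395000, 2.546250] = 2.470625

2.4706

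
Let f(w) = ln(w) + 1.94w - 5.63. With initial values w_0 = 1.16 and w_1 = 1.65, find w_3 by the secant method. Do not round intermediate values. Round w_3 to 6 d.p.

f(w_0) = -3.231180, f(w_1) = -1.928225
w_2 = 1.650000 - (-1.928225)·(1.650000 - 1.160000)/(-1.928225 - (-3.231180)) = 2.375144; f(w_2) = -0.157163
w_3 = 2.375144 - (-0.157163)·(2.375144 - 1.650000)/(-0.157163 - (-1.928225)) = 2.439493; f(w_3) = -0.005594

2.439493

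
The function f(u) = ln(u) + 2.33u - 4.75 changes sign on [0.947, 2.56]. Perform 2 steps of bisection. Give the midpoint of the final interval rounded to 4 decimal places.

1.9551

f(0.947000) = -2.597946, f(2.560000) = 2.154807 (opposite signs)
step 1: m = 1.753500, f(m) = -0.102731 < 0 → root in [1.753500, 2.560000]
step 2: m = 2.156750, f(m) = 1.043830 > 0 → root in [1.753500, 2.156750]
Midpoint of [1.753500, 2.156750] = 1.955125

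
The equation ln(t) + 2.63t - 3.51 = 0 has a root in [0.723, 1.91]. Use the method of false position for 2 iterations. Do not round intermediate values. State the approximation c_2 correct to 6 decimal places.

f(0.723000) = -1.932856, f(1.910000) = 2.160403
step 1: c = 1.283507, f(c) = 0.115219 > 0 → new bracket [0.723000, 1.283507]
step 2: c = 1.251974, f(c) = 0.007414 > 0 → new bracket [0.723000, 1.251974]

1.251974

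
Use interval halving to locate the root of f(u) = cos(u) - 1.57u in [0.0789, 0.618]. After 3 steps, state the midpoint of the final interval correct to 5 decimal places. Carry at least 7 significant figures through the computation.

f(0.078900) = 0.873016, f(0.618000) = -0.155221 (opposite signs)
step 1: m = 0.348450, f(m) = 0.392837 > 0 → root in [0.348450, 0.618000]
step 2: m = 0.483225, f(m) = 0.126838 > 0 → root in [0.483225, 0.618000]
step 3: m = 0.550612, f(m) = -0.012257 < 0 → root in [0.483225, 0.550612]
Midpoint of [0.483225, 0.550612] = 0.516919

0.51692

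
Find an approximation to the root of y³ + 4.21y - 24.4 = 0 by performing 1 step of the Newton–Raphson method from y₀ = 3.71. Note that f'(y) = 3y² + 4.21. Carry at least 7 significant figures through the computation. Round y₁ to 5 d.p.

2.78073

Newton update: y ← y − f(y)/f'(y).
y_0 = 3.710000: f = 42.283911, f' = 45.502300 → y_1 = 3.710000 - (42.283911)/(45.502300) = 2.780730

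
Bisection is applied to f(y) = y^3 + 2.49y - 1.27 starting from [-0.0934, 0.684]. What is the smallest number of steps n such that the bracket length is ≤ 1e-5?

17

Initial width b − a = 0.684 − -0.0934 = 0.777400.
After n steps the width is (b−a)/2^n; need (b−a)/2^n ≤ 1e-5.
So n ≥ log₂(0.777400/1e-5) = log₂(77740.0000) ≈ 16.2464.
Hence n = 17.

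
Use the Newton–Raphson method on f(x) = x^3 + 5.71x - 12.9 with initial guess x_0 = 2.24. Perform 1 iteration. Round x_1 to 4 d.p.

Newton update: x ← x − f(x)/f'(x).
f'(x) = 3x^2 + 5.71
x_0 = 2.240000: f = 11.129824, f' = 20.762800 → x_1 = 2.240000 - (11.129824)/(20.762800) = 1.703954

1.7040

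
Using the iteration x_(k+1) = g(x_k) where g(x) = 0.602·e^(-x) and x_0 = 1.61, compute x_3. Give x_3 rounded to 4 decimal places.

0.3530

x_1 = g(1.610000) = 0.120332
x_2 = g(0.120332) = 0.533749
x_3 = g(0.533749) = 0.353014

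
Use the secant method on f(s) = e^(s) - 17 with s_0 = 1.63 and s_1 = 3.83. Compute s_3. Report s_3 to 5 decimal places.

f(s_0) = -11.896125, f(s_1) = 29.062538
s_2 = 3.830000 - (29.062538)·(3.830000 - 1.630000)/(29.062538 - (-11.896125)) = 2.268973; f(s_2) = -7.330536
s_3 = 2.268973 - (-7.330536)·(2.268973 - 3.830000)/(-7.330536 - (29.062538)) = 2.583405; f(s_3) = -3.757844

2.58341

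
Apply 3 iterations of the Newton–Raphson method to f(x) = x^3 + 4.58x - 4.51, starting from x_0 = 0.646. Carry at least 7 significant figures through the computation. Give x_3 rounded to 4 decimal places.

0.8504

f'(x) = 3x^2 + 4.58
x_0 = 0.646000: f = -1.281734, f' = 5.831948 → x_1 = 0.646000 - (-1.281734)/(5.831948) = 0.865778
x_1 = 0.865778: f = 0.104226, f' = 6.828715 → x_2 = 0.865778 - (0.104226)/(6.828715) = 0.850515
x_2 = 0.850515: f = 0.000602, f' = 6.750128 → x_3 = 0.850515 - (0.000602)/(6.750128) = 0.850426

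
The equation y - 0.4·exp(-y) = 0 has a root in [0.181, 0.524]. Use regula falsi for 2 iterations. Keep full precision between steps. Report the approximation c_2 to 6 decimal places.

0.297208

f(0.181000) = -0.152774, f(0.524000) = 0.287141
step 1: c = 0.300117, f(c) = 0.003825 > 0 → new bracket [0.181000, 0.300117]
step 2: c = 0.297208, f(c) = 0.000052 > 0 → new bracket [0.181000, 0.297208]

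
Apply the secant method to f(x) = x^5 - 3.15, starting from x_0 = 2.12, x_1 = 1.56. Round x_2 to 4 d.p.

f(x_0) = 39.673218, f(x_1) = 6.088958
x_2 = 1.560000 - (6.088958)·(1.560000 - 2.120000)/(6.088958 - (39.673218)) = 1.458470; f(x_2) = 3.449138

1.4585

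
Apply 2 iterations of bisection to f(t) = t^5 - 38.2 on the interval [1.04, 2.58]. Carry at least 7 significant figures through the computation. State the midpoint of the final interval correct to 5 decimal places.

2.00250

f(1.040000) = -36.983347, f(2.580000) = 76.113765 (opposite signs)
step 1: m = 1.810000, f(m) = -18.773576 < 0 → root in [1.810000, 2.580000]
step 2: m = 2.195000, f(m) = 12.753336 > 0 → root in [1.810000, 2.195000]
Midpoint of [1.810000, 2.195000] = 2.002500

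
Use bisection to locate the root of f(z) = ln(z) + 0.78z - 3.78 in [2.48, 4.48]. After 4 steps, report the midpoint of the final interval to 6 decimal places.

f(2.480000) = -0.937341, f(4.480000) = 1.214023 (opposite signs)
step 1: m = 3.480000, f(m) = 0.181432 > 0 → root in [2.480000, 3.480000]
step 2: m = 2.980000, f(m) = -0.363677 < 0 → root in [2.980000, 3.480000]
step 3: m = 3.230000, f(m) = -0.088118 < 0 → root in [3.230000, 3.480000]
step 4: m = 3.355000, f(m) = 0.047352 > 0 → root in [3.230000, 3.355000]
Midpoint of [3.230000, 3.355000] = 3.292500

3.292500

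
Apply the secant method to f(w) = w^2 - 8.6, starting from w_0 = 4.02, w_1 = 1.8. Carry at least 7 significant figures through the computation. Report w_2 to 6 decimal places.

2.720962

f(w_0) = 7.560400, f(w_1) = -5.360000
w_2 = 1.800000 - (-5.360000)·(1.800000 - 4.020000)/(-5.360000 - (7.560400)) = 2.720962; f(w_2) = -1.196365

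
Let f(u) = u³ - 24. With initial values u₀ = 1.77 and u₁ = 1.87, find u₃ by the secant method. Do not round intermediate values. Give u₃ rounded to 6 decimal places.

f(u_0) = -18.454767, f(u_1) = -17.460797
u_2 = 1.870000 - (-17.460797)·(1.870000 - 1.770000)/(-17.460797 - (-18.454767)) = 3.626672; f(u_2) = 23.700727
u_3 = 3.626672 - (23.700727)·(3.626672 - 1.870000)/(23.700727 - (-17.460797)) = 2.615184; f(u_3) = -6.114271

2.615184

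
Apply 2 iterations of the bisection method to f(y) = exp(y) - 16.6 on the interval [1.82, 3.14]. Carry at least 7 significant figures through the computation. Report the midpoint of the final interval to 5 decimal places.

2.64500

f(1.820000) = -10.428142, f(3.140000) = 6.503867 (opposite signs)
step 1: m = 2.480000, f(m) = -4.658736 < 0 → root in [2.480000, 3.140000]
step 2: m = 2.810000, f(m) = 0.009918 > 0 → root in [2.480000, 2.810000]
Midpoint of [2.480000, 2.810000] = 2.645000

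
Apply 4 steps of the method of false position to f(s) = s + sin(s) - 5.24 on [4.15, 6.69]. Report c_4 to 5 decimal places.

5.74901

f(4.150000) = -1.935984, f(6.690000) = 1.845686
step 1: c = 5.450325, f(c) = -0.529534 < 0 → new bracket [5.450325, 6.690000]
step 2: c = 5.726699, f(c) = -0.041506 < 0 → new bracket [5.726699, 6.690000]
step 3: c = 5.747886, f(c) = -0.002213 < 0 → new bracket [5.747886, 6.690000]
step 4: c = 5.749014, f(c) = -0.000114 < 0 → new bracket [5.749014, 6.690000]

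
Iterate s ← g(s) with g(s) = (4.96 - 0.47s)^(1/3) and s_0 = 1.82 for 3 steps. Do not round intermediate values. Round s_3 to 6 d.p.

s_1 = g(1.820000) = 1.601119
s_2 = g(1.601119) = 1.614385
s_3 = g(1.614385) = 1.613587

1.613587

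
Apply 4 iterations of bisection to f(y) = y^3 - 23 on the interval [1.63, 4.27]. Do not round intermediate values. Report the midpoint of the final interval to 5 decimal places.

2.86750

f(1.630000) = -18.669253, f(4.270000) = 54.854483 (opposite signs)
step 1: m = 2.950000, f(m) = 2.672375 > 0 → root in [1.630000, 2.950000]
step 2: m = 2.290000, f(m) = -10.991011 < 0 → root in [2.290000, 2.950000]
step 3: m = 2.620000, f(m) = -5.015272 < 0 → root in [2.620000, 2.950000]
step 4: m = 2.785000, f(m) = -1.398913 < 0 → root in [2.785000, 2.950000]
Midpoint of [2.785000, 2.950000] = 2.867500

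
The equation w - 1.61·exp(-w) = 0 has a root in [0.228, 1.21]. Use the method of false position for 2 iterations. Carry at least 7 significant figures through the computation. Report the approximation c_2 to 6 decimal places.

False-position update: c = (a·f(b) − b·f(a))/(f(b) − f(a)); replace the endpoint whose sign matches f(c).
f(0.228000) = -1.053760, f(1.210000) = 0.729902
step 1: c = 0.808150, f(c) = 0.090603 > 0 → new bracket [0.228000, 0.808150]
step 2: c = 0.762218, f(c) = 0.010943 > 0 → new bracket [0.228000, 0.762218]

0.762218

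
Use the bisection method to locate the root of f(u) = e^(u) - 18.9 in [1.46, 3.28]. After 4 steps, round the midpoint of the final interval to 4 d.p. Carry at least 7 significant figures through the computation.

2.9956

f(1.460000) = -14.594040, f(3.280000) = 7.675773 (opposite signs)
step 1: m = 2.370000, f(m) = -8.202608 < 0 → root in [2.370000, 3.280000]
step 2: m = 2.825000, f(m) = -2.039055 < 0 → root in [2.825000, 3.280000]
step 3: m = 3.052500, f(m) = 2.268199 > 0 → root in [2.825000, 3.052500]
step 4: m = 2.938750, f(m) = -0.007784 < 0 → root in [2.938750, 3.052500]
Midpoint of [2.938750, 3.052500] = 2.995625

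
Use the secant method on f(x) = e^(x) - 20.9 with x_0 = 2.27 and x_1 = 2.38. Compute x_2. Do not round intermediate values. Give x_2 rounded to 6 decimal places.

3.366636

f(x_0) = -11.220599, f(x_1) = -10.095097
x_2 = 2.380000 - (-10.095097)·(2.380000 - 2.270000)/(-10.095097 - (-11.220599)) = 3.366636; f(x_2) = 8.080867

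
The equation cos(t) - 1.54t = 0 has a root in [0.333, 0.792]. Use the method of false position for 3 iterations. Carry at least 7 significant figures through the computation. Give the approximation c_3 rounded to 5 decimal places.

0.55266

False-position update: c = (a·f(b) − b·f(a))/(f(b) − f(a)); replace the endpoint whose sign matches f(c).
f(0.333000) = 0.432246, f(0.792000) = -0.517257
step 1: c = 0.541952, f(c) = 0.022097 > 0 → new bracket [0.541952, 0.792000]
step 2: c = 0.552197, f(c) = 0.000992 > 0 → new bracket [0.552197, 0.792000]
step 3: c = 0.552655, f(c) = 0.000044 > 0 → new bracket [0.552655, 0.792000]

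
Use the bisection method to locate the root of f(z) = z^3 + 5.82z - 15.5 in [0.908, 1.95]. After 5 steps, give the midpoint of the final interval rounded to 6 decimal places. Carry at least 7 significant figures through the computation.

f(0.908000) = -9.466827, f(1.950000) = 3.263875 (opposite signs)
step 1: m = 1.429000, f(m) = -4.265143 < 0 → root in [1.429000, 1.950000]
step 2: m = 1.689500, f(m) = -0.844584 < 0 → root in [1.689500, 1.950000]
step 3: m = 1.819750, f(m) = 1.117029 > 0 → root in [1.689500, 1.819750]
step 4: m = 1.754625, f(m) = 0.113897 > 0 → root in [1.689500, 1.754625]
step 5: m = 1.722062, f(m) = -0.370821 < 0 → root in [1.722062, 1.754625]
Midpoint of [1.722062, 1.754625] = 1.738344

1.738344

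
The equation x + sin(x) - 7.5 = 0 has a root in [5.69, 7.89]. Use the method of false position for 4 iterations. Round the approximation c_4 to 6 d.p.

6.911960

False-position update: c = (a·f(b) − b·f(a))/(f(b) − f(a)); replace the endpoint whose sign matches f(c).
f(5.690000) = -2.369005, f(7.890000) = 1.389351
step 1: c = 7.076726, f(c) = 0.289567 > 0 → new bracket [5.690000, 7.076726]
step 2: c = 6.925686, f(c) = 0.024886 > 0 → new bracket [5.690000, 6.925686]
step 3: c = 6.912841, f(c) = 0.001707 > 0 → new bracket [5.690000, 6.912841]
step 4: c = 6.911960, f(c) = 0.000115 > 0 → new bracket [5.690000, 6.911960]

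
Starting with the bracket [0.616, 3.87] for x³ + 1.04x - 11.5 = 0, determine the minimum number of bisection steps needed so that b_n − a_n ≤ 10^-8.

29

Initial width b − a = 3.87 − 0.616 = 3.254000.
After n steps the width is (b−a)/2^n; need (b−a)/2^n ≤ 10^-8.
So n ≥ log₂(3.254000/10^-8) = log₂(325400000.0000) ≈ 28.2776.
Hence n = 29.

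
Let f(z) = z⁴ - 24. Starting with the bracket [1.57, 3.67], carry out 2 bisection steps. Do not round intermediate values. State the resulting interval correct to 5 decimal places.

[2.09500, 2.62000]

f(1.570000) = -17.924268, f(3.670000) = 157.411267 (opposite signs)
step 1: m = 2.620000, f(m) = 23.119987 > 0 → root in [1.570000, 2.620000]
step 2: m = 2.095000, f(m) = -4.736460 < 0 → root in [2.095000, 2.620000]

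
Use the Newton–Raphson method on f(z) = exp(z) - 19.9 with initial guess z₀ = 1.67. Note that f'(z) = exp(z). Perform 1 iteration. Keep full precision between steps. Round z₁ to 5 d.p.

z_0 = 1.670000: f = -14.587832, f' = 5.312168 → z_1 = 1.670000 - (-14.587832)/(5.312168) = 4.416117

4.41612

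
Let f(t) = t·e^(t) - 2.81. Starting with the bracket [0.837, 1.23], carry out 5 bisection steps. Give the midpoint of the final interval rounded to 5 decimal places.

1.01508

f(0.837000) = -0.877009, f(1.230000) = 1.398112 (opposite signs)
step 1: m = 1.033500, f(m) = 0.095051 > 0 → root in [0.837000, 1.033500]
step 2: m = 0.935250, f(m) = -0.427123 < 0 → root in [0.935250, 1.033500]
step 3: m = 0.984375, f(m) = -0.175676 < 0 → root in [0.984375, 1.033500]
step 4: m = 1.008938, f(m) = -0.042802 < 0 → root in [1.008938, 1.033500]
step 5: m = 1.021219, f(m) = 0.025492 > 0 → root in [1.008938, 1.021219]
Midpoint of [1.008938, 1.021219] = 1.015078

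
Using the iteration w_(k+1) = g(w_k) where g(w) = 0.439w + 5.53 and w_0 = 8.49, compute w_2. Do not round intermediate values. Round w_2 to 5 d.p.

w_1 = g(8.490000) = 9.257110
w_2 = g(9.257110) = 9.593871

9.59387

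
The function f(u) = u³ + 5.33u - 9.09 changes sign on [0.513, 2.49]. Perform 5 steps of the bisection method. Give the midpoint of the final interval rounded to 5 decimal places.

f(0.513000) = -6.220704, f(2.490000) = 19.619949 (opposite signs)
step 1: m = 1.501500, f(m) = 2.298130 > 0 → root in [0.513000, 1.501500]
step 2: m = 1.007250, f(m) = -2.699449 < 0 → root in [1.007250, 1.501500]
step 3: m = 1.254375, f(m) = -0.430477 < 0 → root in [1.254375, 1.501500]
step 4: m = 1.377938, f(m) = 0.870713 > 0 → root in [1.254375, 1.377938]
step 5: m = 1.316156, f(m) = 0.205047 > 0 → root in [1.254375, 1.316156]
Midpoint of [1.254375, 1.316156] = 1.285266

1.28527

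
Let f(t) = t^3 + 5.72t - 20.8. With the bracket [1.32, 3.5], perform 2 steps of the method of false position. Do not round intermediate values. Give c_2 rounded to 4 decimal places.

1.9579

f(1.320000) = -10.949632, f(3.500000) = 42.095000
step 1: c = 1.770002, f(c) = -5.130335 < 0 → new bracket [1.770002, 3.500000]
step 2: c = 1.957941, f(c) = -2.094749 < 0 → new bracket [1.957941, 3.500000]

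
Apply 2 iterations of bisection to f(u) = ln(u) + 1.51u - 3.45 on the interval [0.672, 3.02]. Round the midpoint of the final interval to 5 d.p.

2.13950

f(0.672000) = -2.832777, f(3.020000) = 2.215457 (opposite signs)
step 1: m = 1.846000, f(m) = -0.049519 < 0 → root in [1.846000, 3.020000]
step 2: m = 2.433000, f(m) = 1.112955 > 0 → root in [1.846000, 2.433000]
Midpoint of [1.846000, 2.433000] = 2.139500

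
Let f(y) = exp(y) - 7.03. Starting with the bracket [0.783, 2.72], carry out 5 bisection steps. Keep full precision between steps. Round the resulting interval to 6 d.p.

[1.933094, 1.993625]

f(0.783000) = -4.841973, f(2.720000) = 8.150322 (opposite signs)
step 1: m = 1.751500, f(m) = -1.266759 < 0 → root in [1.751500, 2.720000]
step 2: m = 2.235750, f(m) = 2.323494 > 0 → root in [1.751500, 2.235750]
step 3: m = 1.993625, f(m) = 0.312101 > 0 → root in [1.751500, 1.993625]
step 4: m = 1.872563, f(m) = -0.525056 < 0 → root in [1.872563, 1.993625]
step 5: m = 1.933094, f(m) = -0.119142 < 0 → root in [1.933094, 1.993625]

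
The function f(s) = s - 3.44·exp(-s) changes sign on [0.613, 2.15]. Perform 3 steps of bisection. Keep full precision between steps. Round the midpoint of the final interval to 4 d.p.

f(0.613000) = -1.250528, f(2.150000) = 1.749294 (opposite signs)
step 1: m = 1.381500, f(m) = 0.517367 > 0 → root in [0.613000, 1.381500]
step 2: m = 0.997250, f(m) = -0.271740 < 0 → root in [0.997250, 1.381500]
step 3: m = 1.189375, f(m) = 0.142200 > 0 → root in [0.997250, 1.189375]
Midpoint of [0.997250, 1.189375] = 1.093313

1.0933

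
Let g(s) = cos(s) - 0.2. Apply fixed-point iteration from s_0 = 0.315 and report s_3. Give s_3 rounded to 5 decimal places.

0.66223

s_1 = g(0.315000) = 0.750796
s_2 = g(0.750796) = 0.531146
s_3 = g(0.531146) = 0.662227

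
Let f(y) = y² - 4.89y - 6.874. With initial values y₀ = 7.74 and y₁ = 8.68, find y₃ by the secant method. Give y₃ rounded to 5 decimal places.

f(y_0) = 15.185000, f(y_1) = 26.023200
y_2 = 8.680000 - (26.023200)·(8.680000 - 7.740000)/(26.023200 - (15.185000)) = 6.423001; f(y_2) = 2.972466
y_3 = 6.423001 - (2.972466)·(6.423001 - 8.680000)/(2.972466 - (26.023200)) = 6.131954; f(y_3) = 0.741602

6.13195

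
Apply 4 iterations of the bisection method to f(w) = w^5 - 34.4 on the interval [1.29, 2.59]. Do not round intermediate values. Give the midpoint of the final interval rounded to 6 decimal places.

2.061875

f(1.290000) = -30.827695, f(2.590000) = 82.146389 (opposite signs)
step 1: m = 1.940000, f(m) = -6.920511 < 0 → root in [1.940000, 2.590000]
step 2: m = 2.265000, f(m) = 25.213007 > 0 → root in [1.940000, 2.265000]
step 3: m = 2.102500, f(m) = 6.684691 > 0 → root in [1.940000, 2.102500]
step 4: m = 2.021250, f(m) = -0.663489 < 0 → root in [2.021250, 2.102500]
Midpoint of [2.021250, 2.102500] = 2.061875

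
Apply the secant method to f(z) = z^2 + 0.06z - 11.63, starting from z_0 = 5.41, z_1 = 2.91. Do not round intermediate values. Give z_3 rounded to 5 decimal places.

f(z_0) = 17.962700, f(z_1) = -2.987300
z_2 = 2.910000 - (-2.987300)·(2.910000 - 5.410000)/(-2.987300 - (17.962700)) = 3.266480; f(z_2) = -0.764121
z_3 = 3.266480 - (-0.764121)·(3.266480 - 2.910000)/(-0.764121 - (-2.987300)) = 3.389004; f(z_3) = 0.058690

3.38900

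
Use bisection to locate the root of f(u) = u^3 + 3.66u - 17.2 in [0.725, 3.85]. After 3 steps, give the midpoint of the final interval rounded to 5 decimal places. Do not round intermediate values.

f(0.725000) = -14.165422, f(3.850000) = 53.957625 (opposite signs)
step 1: m = 2.287500, f(m) = 3.141951 > 0 → root in [0.725000, 2.287500]
step 2: m = 1.506250, f(m) = -8.269761 < 0 → root in [1.506250, 2.287500]
step 3: m = 1.896875, f(m) = -3.432226 < 0 → root in [1.896875, 2.287500]
Midpoint of [1.896875, 2.287500] = 2.092188

2.09219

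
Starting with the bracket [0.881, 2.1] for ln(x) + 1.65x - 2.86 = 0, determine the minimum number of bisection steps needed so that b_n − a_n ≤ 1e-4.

Initial width b − a = 2.1 − 0.881 = 1.219000.
After n steps the width is (b−a)/2^n; need (b−a)/2^n ≤ 1e-4.
So n ≥ log₂(1.219000/1e-4) = log₂(12190.0000) ≈ 13.5734.
Hence n = 14.

14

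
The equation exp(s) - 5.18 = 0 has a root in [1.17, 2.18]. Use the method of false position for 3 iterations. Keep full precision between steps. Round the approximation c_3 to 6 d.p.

False-position update: c = (a·f(b) − b·f(a))/(f(b) − f(a)); replace the endpoint whose sign matches f(c).
f(1.170000) = -1.958007, f(2.180000) = 3.666306
step 1: c = 1.521614, f(c) = -0.600389 < 0 → new bracket [1.521614, 2.180000]
step 2: c = 1.614259, f(c) = -0.155836 < 0 → new bracket [1.614259, 2.180000]
step 3: c = 1.637325, f(c) = -0.038600 < 0 → new bracket [1.637325, 2.180000]

1.637325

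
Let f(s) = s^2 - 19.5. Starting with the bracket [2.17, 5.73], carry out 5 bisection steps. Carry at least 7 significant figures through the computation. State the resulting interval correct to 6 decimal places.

f(2.170000) = -14.791100, f(5.730000) = 13.332900 (opposite signs)
step 1: m = 3.950000, f(m) = -3.897500 < 0 → root in [3.950000, 5.730000]
step 2: m = 4.840000, f(m) = 3.925600 > 0 → root in [3.950000, 4.840000]
step 3: m = 4.395000, f(m) = -0.183975 < 0 → root in [4.395000, 4.840000]
step 4: m = 4.617500, f(m) = 1.821306 > 0 → root in [4.395000, 4.617500]
step 5: m = 4.506250, f(m) = 0.806289 > 0 → root in [4.395000, 4.506250]

[4.395000, 4.506250]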